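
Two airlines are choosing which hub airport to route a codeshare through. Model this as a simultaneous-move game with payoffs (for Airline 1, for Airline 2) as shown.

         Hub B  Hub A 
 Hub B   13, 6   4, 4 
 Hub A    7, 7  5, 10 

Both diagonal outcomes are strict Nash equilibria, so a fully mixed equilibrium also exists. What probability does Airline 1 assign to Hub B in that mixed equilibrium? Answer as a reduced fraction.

Airline 1's mix p on Hub B must make Airline 2 indifferent between Hub B and Hub A.
Airline 2's payoff from Hub B: 6p + 7(1−p). From Hub A: 4p + 10(1−p).
Set equal: 2p = 3(1−p) → p = 3/5.

3/5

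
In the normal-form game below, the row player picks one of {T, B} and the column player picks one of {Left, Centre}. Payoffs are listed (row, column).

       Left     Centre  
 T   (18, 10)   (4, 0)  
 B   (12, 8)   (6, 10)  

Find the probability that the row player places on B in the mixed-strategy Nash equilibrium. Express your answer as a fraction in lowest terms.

5/6

The row player's mix p on T must make the column player indifferent between Left and Centre.
The column player's payoff from Left: 10p + 8(1−p). From Centre: 0p + 10(1−p).
Set equal: 10p = 2(1−p) → p = 2/12 = 1/6.
Probability on B is 1 − 1/6 = 5/6.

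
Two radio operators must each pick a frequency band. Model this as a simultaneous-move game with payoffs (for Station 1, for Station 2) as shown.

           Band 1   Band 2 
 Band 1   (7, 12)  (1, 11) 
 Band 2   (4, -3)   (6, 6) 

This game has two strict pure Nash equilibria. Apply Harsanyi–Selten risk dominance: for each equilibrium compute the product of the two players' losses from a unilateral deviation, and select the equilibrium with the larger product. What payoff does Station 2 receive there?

6

At both Band 1: Station 1 loses 7 − 4 = 3 by deviating; Station 2 loses 12 − 11 = 1. Product = 3·1 = 3.
At both Band 2: Station 1 loses 6 − 1 = 5 by deviating; Station 2 loses 6 − (-3) = 9. Product = 5·9 = 45.
45 > 3, so both Band 2 is risk-dominant. Station 2's payoff there is 6.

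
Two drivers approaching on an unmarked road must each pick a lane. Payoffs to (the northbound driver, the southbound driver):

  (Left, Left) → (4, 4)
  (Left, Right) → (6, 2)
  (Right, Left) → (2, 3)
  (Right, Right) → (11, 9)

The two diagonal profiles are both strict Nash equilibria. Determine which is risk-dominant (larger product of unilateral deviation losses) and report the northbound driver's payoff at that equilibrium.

At both Left: the northbound driver loses 4 − 2 = 2 by deviating; the southbound driver loses 4 − 2 = 2. Product = 2·2 = 4.
At both Right: the northbound driver loses 11 − 6 = 5 by deviating; the southbound driver loses 9 − 3 = 6. Product = 5·6 = 30.
30 > 4, so both Right is risk-dominant. The northbound driver's payoff there is 11.

11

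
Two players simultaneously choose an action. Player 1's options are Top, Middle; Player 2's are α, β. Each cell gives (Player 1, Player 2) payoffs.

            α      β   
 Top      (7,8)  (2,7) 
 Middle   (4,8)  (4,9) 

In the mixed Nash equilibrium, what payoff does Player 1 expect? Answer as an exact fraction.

Player 2 mixes with probability q on α, chosen so Player 1 is indifferent: 7q + 2(1−q) = 4q + 4(1−q) gives q = 2/5.
Player 1's expected payoff (from either row, since indifferent) is 7·2/5 + 2·3/5 = 4.

4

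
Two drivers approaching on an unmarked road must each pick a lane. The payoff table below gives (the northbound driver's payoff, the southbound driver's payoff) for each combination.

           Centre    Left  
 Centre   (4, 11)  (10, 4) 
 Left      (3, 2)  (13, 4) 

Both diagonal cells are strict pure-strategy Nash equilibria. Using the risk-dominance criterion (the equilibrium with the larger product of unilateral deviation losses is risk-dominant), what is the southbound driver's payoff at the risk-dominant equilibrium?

At both Centre: the northbound driver loses 4 − 3 = 1 by deviating; the southbound driver loses 11 − 4 = 7. Product = 1·7 = 7.
At both Left: the northbound driver loses 13 − 10 = 3 by deviating; the southbound driver loses 4 − 2 = 2. Product = 3·2 = 6.
7 > 6, so both Centre is risk-dominant. The southbound driver's payoff there is 11.

11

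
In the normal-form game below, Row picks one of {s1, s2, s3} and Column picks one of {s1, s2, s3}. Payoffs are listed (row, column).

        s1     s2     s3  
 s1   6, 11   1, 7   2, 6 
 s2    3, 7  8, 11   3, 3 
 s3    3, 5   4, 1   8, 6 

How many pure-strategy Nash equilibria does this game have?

3

Both s1: Row gets 6 (best alternative 3); Column gets 11 (best alternative 7). Neither deviates — NE.
Both s2: Row gets 8 (best alternative 4); Column gets 11 (best alternative 7). Neither deviates — NE.
Both s3: Row gets 8 (best alternative 3); Column gets 6 (best alternative 5). Neither deviates — NE.
(s3, s2) is not a NE: Row would switch to s2 (8 > 4).
No other cell survives both best-response checks, so there are 3 pure NE.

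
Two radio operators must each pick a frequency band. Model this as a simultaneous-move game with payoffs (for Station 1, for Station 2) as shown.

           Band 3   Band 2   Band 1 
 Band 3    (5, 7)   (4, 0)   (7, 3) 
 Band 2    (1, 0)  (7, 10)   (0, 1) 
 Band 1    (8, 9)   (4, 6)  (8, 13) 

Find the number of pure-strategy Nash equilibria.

2

Both Band 2: Station 1 gets 7 (best alternative 4); Station 2 gets 10 (best alternative 1). Neither deviates — NE.
Both Band 1: Station 1 gets 8 (best alternative 7); Station 2 gets 13 (best alternative 9). Neither deviates — NE.
Both Band 3 is not a NE: Station 1 would switch to Band 1 (8 > 5).
No other cell survives both best-response checks, so there are 2 pure NE.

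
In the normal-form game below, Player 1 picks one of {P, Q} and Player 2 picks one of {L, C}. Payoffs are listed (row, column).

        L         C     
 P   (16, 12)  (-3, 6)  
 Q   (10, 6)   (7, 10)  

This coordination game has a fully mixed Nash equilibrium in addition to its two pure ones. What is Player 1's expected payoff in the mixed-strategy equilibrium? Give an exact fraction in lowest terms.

Player 2 mixes with probability q on L, chosen so Player 1 is indifferent: 16q + (-3)(1−q) = 10q + 7(1−q) gives q = 5/8.
Player 1's expected payoff (from either row, since indifferent) is 16·5/8 + (-3)·3/8 = 71/8.

71/8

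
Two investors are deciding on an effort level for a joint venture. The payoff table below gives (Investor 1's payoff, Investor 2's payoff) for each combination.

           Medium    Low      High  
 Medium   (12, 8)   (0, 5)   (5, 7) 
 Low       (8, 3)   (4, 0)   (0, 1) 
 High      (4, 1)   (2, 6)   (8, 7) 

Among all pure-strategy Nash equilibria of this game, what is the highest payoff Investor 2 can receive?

Both Medium is a pure NE (Investor 1: 12 ≥ 8; Investor 2: 8 ≥ 7). Investor 2 gets 8.
Both High is a pure NE (Investor 1: 8 ≥ 5; Investor 2: 7 ≥ 6). Investor 2 gets 7.
Every other cell has a profitable deviation for at least one player. Highest of {8, 7} is 8.

8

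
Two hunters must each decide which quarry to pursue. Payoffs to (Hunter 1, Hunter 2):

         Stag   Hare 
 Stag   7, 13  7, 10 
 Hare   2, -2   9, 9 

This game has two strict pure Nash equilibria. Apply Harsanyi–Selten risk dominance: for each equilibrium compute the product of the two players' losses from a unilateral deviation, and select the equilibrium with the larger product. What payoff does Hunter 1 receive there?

At both Stag: Hunter 1 loses 7 − 2 = 5 by deviating; Hunter 2 loses 13 − 10 = 3. Product = 5·3 = 15.
At both Hare: Hunter 1 loses 9 − 7 = 2 by deviating; Hunter 2 loses 9 − (-2) = 11. Product = 2·11 = 22.
22 > 15, so both Hare is risk-dominant. Hunter 1's payoff there is 9.

9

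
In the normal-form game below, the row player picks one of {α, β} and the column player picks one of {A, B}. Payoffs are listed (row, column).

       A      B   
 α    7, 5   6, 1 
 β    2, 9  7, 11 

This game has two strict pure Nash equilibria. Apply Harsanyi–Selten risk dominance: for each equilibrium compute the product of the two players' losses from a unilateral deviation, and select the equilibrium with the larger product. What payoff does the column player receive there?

At (α, A): the row player loses 7 − 2 = 5 by deviating; the column player loses 5 − 1 = 4. Product = 5·4 = 20.
At (β, B): the row player loses 7 − 6 = 1 by deviating; the column player loses 11 − 9 = 2. Product = 1·2 = 2.
20 > 2, so (α, A) is risk-dominant. The column player's payoff there is 5.

5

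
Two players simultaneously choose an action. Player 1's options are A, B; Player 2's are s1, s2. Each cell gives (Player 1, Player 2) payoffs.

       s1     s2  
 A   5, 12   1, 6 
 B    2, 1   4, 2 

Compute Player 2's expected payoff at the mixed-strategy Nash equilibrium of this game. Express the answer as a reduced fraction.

18/7

Player 1 mixes with probability p on A, chosen so Player 2 is indifferent: 12p + 1(1−p) = 6p + 2(1−p) gives p = 1/7.
Player 2's expected payoff is 12·1/7 + 1·6/7 = 18/7.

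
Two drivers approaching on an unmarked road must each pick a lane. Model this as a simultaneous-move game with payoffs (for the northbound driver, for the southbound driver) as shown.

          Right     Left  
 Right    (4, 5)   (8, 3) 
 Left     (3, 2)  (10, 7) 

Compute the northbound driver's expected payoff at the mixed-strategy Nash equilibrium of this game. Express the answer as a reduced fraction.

The southbound driver mixes with probability q on Right, chosen so the northbound driver is indifferent: 4q + 8(1−q) = 3q + 10(1−q) gives q = 2/3.
The northbound driver's expected payoff (from either row, since indifferent) is 4·2/3 + 8·1/3 = 16/3.

16/3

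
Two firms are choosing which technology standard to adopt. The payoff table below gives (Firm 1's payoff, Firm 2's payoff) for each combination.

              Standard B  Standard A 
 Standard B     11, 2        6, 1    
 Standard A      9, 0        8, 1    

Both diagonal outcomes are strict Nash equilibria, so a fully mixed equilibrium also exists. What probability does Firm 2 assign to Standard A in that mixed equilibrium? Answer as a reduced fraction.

1/2

Firm 2's mix q on Standard B must make Firm 1 indifferent between Standard B and Standard A.
Firm 1's payoff from Standard B: 11q + 6(1−q). From Standard A: 9q + 8(1−q).
Set equal: 2q = 2(1−q) → q = 2/4 = 1/2.
Probability on Standard A is 1 − 1/2 = 1/2.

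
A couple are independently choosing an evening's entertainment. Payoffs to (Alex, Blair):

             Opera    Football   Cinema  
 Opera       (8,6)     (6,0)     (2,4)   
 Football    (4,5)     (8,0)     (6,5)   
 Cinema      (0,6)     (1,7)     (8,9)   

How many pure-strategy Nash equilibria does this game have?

2

Both Opera: Alex gets 8 (best alternative 4); Blair gets 6 (best alternative 4). Neither deviates — NE.
Both Cinema: Alex gets 8 (best alternative 6); Blair gets 9 (best alternative 7). Neither deviates — NE.
Both Football is not a NE: Blair would switch to Opera (5 > 0).
No other cell survives both best-response checks, so there are 2 pure NE.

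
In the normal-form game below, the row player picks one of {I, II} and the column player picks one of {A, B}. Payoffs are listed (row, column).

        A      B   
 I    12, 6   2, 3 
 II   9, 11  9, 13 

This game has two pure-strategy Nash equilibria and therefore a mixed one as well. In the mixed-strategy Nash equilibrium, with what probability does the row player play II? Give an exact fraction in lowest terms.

3/5

The row player's mix p on I must make the column player indifferent between A and B.
The column player's payoff from A: 6p + 11(1−p). From B: 3p + 13(1−p).
Set equal: 3p = 2(1−p) → p = 2/5.
Probability on II is 1 − 2/5 = 3/5.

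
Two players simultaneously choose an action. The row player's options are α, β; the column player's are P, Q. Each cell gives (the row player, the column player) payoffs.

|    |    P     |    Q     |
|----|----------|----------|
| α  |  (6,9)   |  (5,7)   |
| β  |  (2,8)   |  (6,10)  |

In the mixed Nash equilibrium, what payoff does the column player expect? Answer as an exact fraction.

The row player mixes with probability p on α, chosen so the column player is indifferent: 9p + 8(1−p) = 7p + 10(1−p) gives p = 1/2.
The column player's expected payoff is 9·1/2 + 8·1/2 = 17/2.

17/2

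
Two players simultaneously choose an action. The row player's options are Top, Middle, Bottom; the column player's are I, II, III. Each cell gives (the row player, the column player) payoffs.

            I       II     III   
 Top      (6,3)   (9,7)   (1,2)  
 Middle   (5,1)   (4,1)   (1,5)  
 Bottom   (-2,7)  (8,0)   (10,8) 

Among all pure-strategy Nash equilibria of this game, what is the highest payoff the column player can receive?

8

(Top, II) is a pure NE (the row player: 9 ≥ 8; the column player: 7 ≥ 3). The column player gets 7.
(Bottom, III) is a pure NE (the row player: 10 ≥ 1; the column player: 8 ≥ 7). The column player gets 8.
Every other cell has a profitable deviation for at least one player. Highest of {7, 8} is 8.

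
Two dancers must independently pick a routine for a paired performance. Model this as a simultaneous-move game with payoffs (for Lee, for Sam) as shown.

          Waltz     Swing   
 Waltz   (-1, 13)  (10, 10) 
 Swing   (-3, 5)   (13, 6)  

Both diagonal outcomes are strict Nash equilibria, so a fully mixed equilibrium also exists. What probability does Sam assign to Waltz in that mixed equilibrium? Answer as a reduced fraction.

Sam's mix q on Waltz must make Lee indifferent between Waltz and Swing.
Lee's payoff from Waltz: (-1)q + 10(1−q). From Swing: (-3)q + 13(1−q).
Set equal: 2q = 3(1−q) → q = 3/5.

3/5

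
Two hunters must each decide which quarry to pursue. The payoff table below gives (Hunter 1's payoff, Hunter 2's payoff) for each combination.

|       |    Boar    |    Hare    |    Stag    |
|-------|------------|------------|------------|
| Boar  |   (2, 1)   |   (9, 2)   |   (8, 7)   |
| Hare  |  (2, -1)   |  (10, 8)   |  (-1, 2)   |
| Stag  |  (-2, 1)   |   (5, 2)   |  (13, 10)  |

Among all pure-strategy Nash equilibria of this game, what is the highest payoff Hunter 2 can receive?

Both Hare is a pure NE (Hunter 1: 10 ≥ 9; Hunter 2: 8 ≥ 2). Hunter 2 gets 8.
Both Stag is a pure NE (Hunter 1: 13 ≥ 8; Hunter 2: 10 ≥ 2). Hunter 2 gets 10.
Every other cell has a profitable deviation for at least one player. Highest of {8, 10} is 10.

10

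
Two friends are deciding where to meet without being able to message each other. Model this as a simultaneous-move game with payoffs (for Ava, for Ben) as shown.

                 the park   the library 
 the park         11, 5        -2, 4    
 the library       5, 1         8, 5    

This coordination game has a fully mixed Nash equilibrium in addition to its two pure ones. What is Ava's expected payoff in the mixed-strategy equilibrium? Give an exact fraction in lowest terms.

49/8

Ben mixes with probability q on the park, chosen so Ava is indifferent: 11q + (-2)(1−q) = 5q + 8(1−q) gives q = 5/8.
Ava's expected payoff (from either row, since indifferent) is 11·5/8 + (-2)·3/8 = 49/8.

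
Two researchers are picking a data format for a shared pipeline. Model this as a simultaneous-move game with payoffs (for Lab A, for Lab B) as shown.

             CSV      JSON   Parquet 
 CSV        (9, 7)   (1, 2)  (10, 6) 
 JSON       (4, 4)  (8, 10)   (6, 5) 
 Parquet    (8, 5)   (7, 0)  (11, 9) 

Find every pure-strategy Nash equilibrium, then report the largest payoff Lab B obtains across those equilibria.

10

Both CSV is a pure NE (Lab A: 9 ≥ 8; Lab B: 7 ≥ 6). Lab B gets 7.
Both JSON is a pure NE (Lab A: 8 ≥ 7; Lab B: 10 ≥ 5). Lab B gets 10.
Both Parquet is a pure NE (Lab A: 11 ≥ 10; Lab B: 9 ≥ 5). Lab B gets 9.
Every other cell has a profitable deviation for at least one player. Highest of {7, 10, 9} is 10.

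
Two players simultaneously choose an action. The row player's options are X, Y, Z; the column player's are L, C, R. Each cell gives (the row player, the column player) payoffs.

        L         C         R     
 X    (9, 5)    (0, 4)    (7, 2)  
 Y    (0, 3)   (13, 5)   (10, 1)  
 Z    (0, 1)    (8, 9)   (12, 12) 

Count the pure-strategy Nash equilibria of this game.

3

(X, L): the row player gets 9 (best alternative 0); the column player gets 5 (best alternative 4). Neither deviates — NE.
(Y, C): the row player gets 13 (best alternative 8); the column player gets 5 (best alternative 3). Neither deviates — NE.
(Z, R): the row player gets 12 (best alternative 10); the column player gets 12 (best alternative 9). Neither deviates — NE.
(Y, R) is not a NE: the row player would switch to Z (12 > 10).
No other cell survives both best-response checks, so there are 3 pure NE.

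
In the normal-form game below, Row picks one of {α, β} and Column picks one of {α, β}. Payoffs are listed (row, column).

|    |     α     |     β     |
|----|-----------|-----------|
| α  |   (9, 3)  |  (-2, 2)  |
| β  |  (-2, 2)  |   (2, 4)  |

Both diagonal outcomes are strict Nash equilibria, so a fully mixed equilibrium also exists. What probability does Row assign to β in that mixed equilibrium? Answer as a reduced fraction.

1/3

Row's mix p on α must make Column indifferent between α and β.
Column's payoff from α: 3p + 2(1−p). From β: 2p + 4(1−p).
Set equal: 1p = 2(1−p) → p = 2/3.
Probability on β is 1 − 2/3 = 1/3.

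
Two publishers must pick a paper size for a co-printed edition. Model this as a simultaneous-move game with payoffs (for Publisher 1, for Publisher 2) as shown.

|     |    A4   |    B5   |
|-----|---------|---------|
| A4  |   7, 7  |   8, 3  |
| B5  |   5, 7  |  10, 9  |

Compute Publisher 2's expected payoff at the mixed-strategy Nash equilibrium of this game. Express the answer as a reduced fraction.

7

Publisher 1 mixes with probability p on A4, chosen so Publisher 2 is indifferent: 7p + 7(1−p) = 3p + 9(1−p) gives p = 1/3.
Publisher 2's expected payoff is 7·1/3 + 7·2/3 = 7.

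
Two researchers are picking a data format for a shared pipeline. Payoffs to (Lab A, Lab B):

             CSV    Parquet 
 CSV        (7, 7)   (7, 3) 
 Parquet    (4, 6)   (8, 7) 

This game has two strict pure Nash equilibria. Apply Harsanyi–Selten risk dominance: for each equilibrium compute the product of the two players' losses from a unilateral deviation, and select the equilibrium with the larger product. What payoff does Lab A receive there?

7

At both CSV: Lab A loses 7 − 4 = 3 by deviating; Lab B loses 7 − 3 = 4. Product = 3·4 = 12.
At both Parquet: Lab A loses 8 − 7 = 1 by deviating; Lab B loses 7 − 6 = 1. Product = 1·1 = 1.
12 > 1, so both CSV is risk-dominant. Lab A's payoff there is 7.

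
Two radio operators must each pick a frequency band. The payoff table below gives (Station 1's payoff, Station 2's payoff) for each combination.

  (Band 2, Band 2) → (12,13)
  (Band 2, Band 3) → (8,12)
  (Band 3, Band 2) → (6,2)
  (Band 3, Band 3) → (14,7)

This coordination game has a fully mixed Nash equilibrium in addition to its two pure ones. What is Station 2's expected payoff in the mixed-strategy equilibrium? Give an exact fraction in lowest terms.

Station 1 mixes with probability p on Band 2, chosen so Station 2 is indifferent: 13p + 2(1−p) = 12p + 7(1−p) gives p = 5/6.
Station 2's expected payoff is 13·5/6 + 2·1/6 = 67/6.

67/6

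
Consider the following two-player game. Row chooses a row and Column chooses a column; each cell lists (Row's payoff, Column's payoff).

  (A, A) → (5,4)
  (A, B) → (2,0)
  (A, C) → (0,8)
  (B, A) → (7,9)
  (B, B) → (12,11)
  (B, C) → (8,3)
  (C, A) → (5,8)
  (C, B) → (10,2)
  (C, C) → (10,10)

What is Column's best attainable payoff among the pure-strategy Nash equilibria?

Both B is a pure NE (Row: 12 ≥ 10; Column: 11 ≥ 9). Column gets 11.
Both C is a pure NE (Row: 10 ≥ 8; Column: 10 ≥ 8). Column gets 10.
Every other cell has a profitable deviation for at least one player. Highest of {11, 10} is 11.

11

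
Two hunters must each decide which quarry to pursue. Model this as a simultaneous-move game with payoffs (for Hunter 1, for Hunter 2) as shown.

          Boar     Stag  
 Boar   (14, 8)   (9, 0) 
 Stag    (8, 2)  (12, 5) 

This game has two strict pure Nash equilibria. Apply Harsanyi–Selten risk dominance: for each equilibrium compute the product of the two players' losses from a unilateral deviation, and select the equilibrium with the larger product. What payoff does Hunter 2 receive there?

8

At both Boar: Hunter 1 loses 14 − 8 = 6 by deviating; Hunter 2 loses 8 − 0 = 8. Product = 6·8 = 48.
At both Stag: Hunter 1 loses 12 − 9 = 3 by deviating; Hunter 2 loses 5 − 2 = 3. Product = 3·3 = 9.
48 > 9, so both Boar is risk-dominant. Hunter 2's payoff there is 8.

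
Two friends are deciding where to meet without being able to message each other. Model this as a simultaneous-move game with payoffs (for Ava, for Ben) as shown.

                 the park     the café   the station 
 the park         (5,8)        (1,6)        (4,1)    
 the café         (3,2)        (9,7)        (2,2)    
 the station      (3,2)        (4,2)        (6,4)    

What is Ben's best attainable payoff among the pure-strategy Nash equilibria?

Both the park is a pure NE (Ava: 5 ≥ 3; Ben: 8 ≥ 6). Ben gets 8.
Both the café is a pure NE (Ava: 9 ≥ 4; Ben: 7 ≥ 2). Ben gets 7.
Both the station is a pure NE (Ava: 6 ≥ 4; Ben: 4 ≥ 2). Ben gets 4.
Every other cell has a profitable deviation for at least one player. Highest of {8, 7, 4} is 8.

8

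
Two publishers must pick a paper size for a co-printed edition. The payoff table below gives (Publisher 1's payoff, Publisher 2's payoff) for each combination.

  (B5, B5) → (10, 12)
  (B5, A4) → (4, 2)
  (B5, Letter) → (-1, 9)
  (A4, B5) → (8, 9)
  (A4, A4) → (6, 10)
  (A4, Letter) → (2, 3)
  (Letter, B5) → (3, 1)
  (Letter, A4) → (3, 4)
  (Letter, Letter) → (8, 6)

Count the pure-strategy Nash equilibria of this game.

3

Both B5: Publisher 1 gets 10 (best alternative 8); Publisher 2 gets 12 (best alternative 9). Neither deviates — NE.
Both A4: Publisher 1 gets 6 (best alternative 4); Publisher 2 gets 10 (best alternative 9). Neither deviates — NE.
Both Letter: Publisher 1 gets 8 (best alternative 2); Publisher 2 gets 6 (best alternative 4). Neither deviates — NE.
(A4, Letter) is not a NE: Publisher 1 would switch to Letter (8 > 2).
No other cell survives both best-response checks, so there are 3 pure NE.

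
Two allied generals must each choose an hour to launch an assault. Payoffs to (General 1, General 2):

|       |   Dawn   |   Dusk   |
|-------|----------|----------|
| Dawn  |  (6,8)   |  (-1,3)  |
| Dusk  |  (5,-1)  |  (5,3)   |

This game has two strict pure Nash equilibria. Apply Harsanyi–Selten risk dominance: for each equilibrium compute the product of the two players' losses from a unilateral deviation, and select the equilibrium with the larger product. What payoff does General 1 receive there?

At both Dawn: General 1 loses 6 − 5 = 1 by deviating; General 2 loses 8 − 3 = 5. Product = 1·5 = 5.
At both Dusk: General 1 loses 5 − (-1) = 6 by deviating; General 2 loses 3 − (-1) = 4. Product = 6·4 = 24.
24 > 5, so both Dusk is risk-dominant. General 1's payoff there is 5.

5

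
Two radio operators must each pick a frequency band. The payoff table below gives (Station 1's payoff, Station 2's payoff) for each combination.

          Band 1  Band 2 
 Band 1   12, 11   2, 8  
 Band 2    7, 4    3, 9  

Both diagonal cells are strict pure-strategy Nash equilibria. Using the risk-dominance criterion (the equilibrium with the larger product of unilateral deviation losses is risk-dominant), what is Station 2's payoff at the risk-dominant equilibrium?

At both Band 1: Station 1 loses 12 − 7 = 5 by deviating; Station 2 loses 11 − 8 = 3. Product = 5·3 = 15.
At both Band 2: Station 1 loses 3 − 2 = 1 by deviating; Station 2 loses 9 − 4 = 5. Product = 1·5 = 5.
15 > 5, so both Band 1 is risk-dominant. Station 2's payoff there is 11.

11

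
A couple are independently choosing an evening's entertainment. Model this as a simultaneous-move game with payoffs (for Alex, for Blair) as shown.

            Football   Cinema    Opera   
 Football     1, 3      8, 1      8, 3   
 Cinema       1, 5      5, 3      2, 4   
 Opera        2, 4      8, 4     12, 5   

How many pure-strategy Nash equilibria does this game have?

1

Both Opera: Alex gets 12 (best alternative 8); Blair gets 5 (best alternative 4). Neither deviates — NE.
Both Football is not a NE: Alex would switch to Opera (2 > 1).
No other cell survives both best-response checks, so there is 1 pure NE.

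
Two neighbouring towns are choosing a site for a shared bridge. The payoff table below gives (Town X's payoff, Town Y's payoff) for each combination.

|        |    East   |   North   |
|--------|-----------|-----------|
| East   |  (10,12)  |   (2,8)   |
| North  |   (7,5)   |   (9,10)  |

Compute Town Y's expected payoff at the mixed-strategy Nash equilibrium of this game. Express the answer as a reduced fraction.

80/9

Town X mixes with probability p on East, chosen so Town Y is indifferent: 12p + 5(1−p) = 8p + 10(1−p) gives p = 5/9.
Town Y's expected payoff is 12·5/9 + 5·4/9 = 80/9.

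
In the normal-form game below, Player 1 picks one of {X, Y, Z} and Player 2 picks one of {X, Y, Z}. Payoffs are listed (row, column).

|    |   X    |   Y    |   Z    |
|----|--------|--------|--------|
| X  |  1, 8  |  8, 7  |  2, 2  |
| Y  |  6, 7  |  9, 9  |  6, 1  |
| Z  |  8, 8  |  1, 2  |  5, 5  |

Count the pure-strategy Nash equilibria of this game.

2

Both Y: Player 1 gets 9 (best alternative 8); Player 2 gets 9 (best alternative 7). Neither deviates — NE.
(Z, X): Player 1 gets 8 (best alternative 6); Player 2 gets 8 (best alternative 5). Neither deviates — NE.
Both X is not a NE: Player 1 would switch to Z (8 > 1).
No other cell survives both best-response checks, so there are 2 pure NE.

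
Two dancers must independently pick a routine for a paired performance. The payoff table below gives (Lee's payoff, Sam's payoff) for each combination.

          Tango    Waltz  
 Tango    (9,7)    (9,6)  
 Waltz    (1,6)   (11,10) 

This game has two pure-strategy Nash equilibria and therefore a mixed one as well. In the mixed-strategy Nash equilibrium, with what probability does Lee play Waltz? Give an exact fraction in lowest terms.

Lee's mix p on Tango must make Sam indifferent between Tango and Waltz.
Sam's payoff from Tango: 7p + 6(1−p). From Waltz: 6p + 10(1−p).
Set equal: 1p = 4(1−p) → p = 4/5.
Probability on Waltz is 1 − 4/5 = 1/5.

1/5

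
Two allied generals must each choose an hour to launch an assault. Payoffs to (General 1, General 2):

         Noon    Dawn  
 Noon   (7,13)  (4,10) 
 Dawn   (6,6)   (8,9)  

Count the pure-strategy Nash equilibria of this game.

Both Noon: General 1 gets 7 (best alternative 6); General 2 gets 13 (best alternative 10). Neither deviates — NE.
Both Dawn: General 1 gets 8 (best alternative 4); General 2 gets 9 (best alternative 6). Neither deviates — NE.
(Noon, Dawn) is not a NE: General 1 would switch to Dawn (8 > 4).
No other cell survives both best-response checks, so there are 2 pure NE.

2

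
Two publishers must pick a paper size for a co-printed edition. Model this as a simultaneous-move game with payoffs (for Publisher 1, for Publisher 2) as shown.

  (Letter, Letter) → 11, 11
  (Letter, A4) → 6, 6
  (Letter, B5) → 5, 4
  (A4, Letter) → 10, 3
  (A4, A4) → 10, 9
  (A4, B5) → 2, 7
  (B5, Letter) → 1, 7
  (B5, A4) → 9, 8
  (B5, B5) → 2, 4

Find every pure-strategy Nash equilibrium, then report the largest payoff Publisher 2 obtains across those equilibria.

11

Both Letter is a pure NE (Publisher 1: 11 ≥ 10; Publisher 2: 11 ≥ 6). Publisher 2 gets 11.
Both A4 is a pure NE (Publisher 1: 10 ≥ 9; Publisher 2: 9 ≥ 7). Publisher 2 gets 9.
Every other cell has a profitable deviation for at least one player. Highest of {11, 9} is 11.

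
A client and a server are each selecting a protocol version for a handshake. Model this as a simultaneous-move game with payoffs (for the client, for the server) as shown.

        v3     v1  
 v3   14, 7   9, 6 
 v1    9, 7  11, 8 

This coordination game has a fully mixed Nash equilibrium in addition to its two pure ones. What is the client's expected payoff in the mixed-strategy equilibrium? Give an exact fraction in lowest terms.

73/7

The server mixes with probability q on v3, chosen so the client is indifferent: 14q + 9(1−q) = 9q + 11(1−q) gives q = 2/7.
The client's expected payoff (from either row, since indifferent) is 14·2/7 + 9·5/7 = 73/7.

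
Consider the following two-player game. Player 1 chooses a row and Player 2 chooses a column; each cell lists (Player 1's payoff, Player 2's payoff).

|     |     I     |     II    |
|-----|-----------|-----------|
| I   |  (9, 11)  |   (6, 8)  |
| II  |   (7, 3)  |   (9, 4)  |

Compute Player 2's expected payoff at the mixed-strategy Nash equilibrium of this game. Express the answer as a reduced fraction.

5

Player 1 mixes with probability p on I, chosen so Player 2 is indifferent: 11p + 3(1−p) = 8p + 4(1−p) gives p = 1/4.
Player 2's expected payoff is 11·1/4 + 3·3/4 = 5.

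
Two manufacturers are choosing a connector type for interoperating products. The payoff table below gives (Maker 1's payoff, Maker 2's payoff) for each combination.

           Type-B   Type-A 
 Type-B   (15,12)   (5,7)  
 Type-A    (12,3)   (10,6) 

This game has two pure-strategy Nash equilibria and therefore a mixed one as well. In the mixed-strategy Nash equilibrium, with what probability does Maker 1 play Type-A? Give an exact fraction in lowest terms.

Maker 1's mix p on Type-B must make Maker 2 indifferent between Type-B and Type-A.
Maker 2's payoff from Type-B: 12p + 3(1−p). From Type-A: 7p + 6(1−p).
Set equal: 5p = 3(1−p) → p = 3/8.
Probability on Type-A is 1 − 3/8 = 5/8.

5/8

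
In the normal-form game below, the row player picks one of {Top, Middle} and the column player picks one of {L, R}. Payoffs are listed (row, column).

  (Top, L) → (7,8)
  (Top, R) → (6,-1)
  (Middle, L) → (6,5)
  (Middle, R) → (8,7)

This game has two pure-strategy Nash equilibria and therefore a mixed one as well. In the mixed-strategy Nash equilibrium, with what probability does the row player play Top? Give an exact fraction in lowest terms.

The row player's mix p on Top must make the column player indifferent between L and R.
The column player's payoff from L: 8p + 5(1−p). From R: (-1)p + 7(1−p).
Set equal: 9p = 2(1−p) → p = 2/11.

2/11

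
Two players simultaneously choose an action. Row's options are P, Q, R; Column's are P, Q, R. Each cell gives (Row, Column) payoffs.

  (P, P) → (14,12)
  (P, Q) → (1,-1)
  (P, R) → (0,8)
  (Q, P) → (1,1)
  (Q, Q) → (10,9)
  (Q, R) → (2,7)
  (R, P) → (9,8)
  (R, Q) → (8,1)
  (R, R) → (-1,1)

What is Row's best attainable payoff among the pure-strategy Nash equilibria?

Both P is a pure NE (Row: 14 ≥ 9; Column: 12 ≥ 8). Row gets 14.
Both Q is a pure NE (Row: 10 ≥ 8; Column: 9 ≥ 7). Row gets 10.
Every other cell has a profitable deviation for at least one player. Highest of {14, 10} is 14.

14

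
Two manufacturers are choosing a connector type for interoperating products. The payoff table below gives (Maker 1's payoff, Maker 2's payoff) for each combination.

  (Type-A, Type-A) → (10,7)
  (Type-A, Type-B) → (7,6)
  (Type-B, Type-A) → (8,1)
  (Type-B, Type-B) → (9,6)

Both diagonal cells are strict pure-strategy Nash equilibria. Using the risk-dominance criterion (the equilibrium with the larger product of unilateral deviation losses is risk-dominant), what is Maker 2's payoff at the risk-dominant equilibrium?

6

At both Type-A: Maker 1 loses 10 − 8 = 2 by deviating; Maker 2 loses 7 − 6 = 1. Product = 2·1 = 2.
At both Type-B: Maker 1 loses 9 − 7 = 2 by deviating; Maker 2 loses 6 − 1 = 5. Product = 2·5 = 10.
10 > 2, so both Type-B is risk-dominant. Maker 2's payoff there is 6.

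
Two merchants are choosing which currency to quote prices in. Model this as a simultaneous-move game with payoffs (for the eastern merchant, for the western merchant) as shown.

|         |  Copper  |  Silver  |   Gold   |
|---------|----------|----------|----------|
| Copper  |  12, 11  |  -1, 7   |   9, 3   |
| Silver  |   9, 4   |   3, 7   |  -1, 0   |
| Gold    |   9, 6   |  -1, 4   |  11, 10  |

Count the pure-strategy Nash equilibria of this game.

Both Copper: the eastern merchant gets 12 (best alternative 9); the western merchant gets 11 (best alternative 7). Neither deviates — NE.
Both Silver: the eastern merchant gets 3 (best alternative -1); the western merchant gets 7 (best alternative 4). Neither deviates — NE.
Both Gold: the eastern merchant gets 11 (best alternative 9); the western merchant gets 10 (best alternative 6). Neither deviates — NE.
(Copper, Gold) is not a NE: the eastern merchant would switch to Gold (11 > 9).
No other cell survives both best-response checks, so there are 3 pure NE.

3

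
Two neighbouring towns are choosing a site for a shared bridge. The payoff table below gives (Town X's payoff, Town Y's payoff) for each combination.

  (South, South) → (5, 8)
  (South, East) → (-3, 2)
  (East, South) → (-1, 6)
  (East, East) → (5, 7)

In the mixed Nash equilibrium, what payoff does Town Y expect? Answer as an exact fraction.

Town X mixes with probability p on South, chosen so Town Y is indifferent: 8p + 6(1−p) = 2p + 7(1−p) gives p = 1/7.
Town Y's expected payoff is 8·1/7 + 6·6/7 = 44/7.

44/7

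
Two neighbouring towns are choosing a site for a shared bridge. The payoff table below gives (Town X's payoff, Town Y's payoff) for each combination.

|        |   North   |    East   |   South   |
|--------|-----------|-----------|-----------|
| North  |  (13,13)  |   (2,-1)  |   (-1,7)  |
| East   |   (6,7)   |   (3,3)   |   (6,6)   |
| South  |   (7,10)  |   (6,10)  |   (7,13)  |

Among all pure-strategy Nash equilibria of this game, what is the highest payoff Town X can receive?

13

Both North is a pure NE (Town X: 13 ≥ 7; Town Y: 13 ≥ 7). Town X gets 13.
Both South is a pure NE (Town X: 7 ≥ 6; Town Y: 13 ≥ 10). Town X gets 7.
Every other cell has a profitable deviation for at least one player. Highest of {13, 7} is 13.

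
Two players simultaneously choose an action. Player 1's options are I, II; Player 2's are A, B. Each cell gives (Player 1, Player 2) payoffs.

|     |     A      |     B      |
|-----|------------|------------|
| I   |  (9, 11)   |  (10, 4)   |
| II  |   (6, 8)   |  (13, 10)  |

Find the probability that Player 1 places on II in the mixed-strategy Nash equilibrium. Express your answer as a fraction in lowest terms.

Player 1's mix p on I must make Player 2 indifferent between A and B.
Player 2's payoff from A: 11p + 8(1−p). From B: 4p + 10(1−p).
Set equal: 7p = 2(1−p) → p = 2/9.
Probability on II is 1 − 2/9 = 7/9.

7/9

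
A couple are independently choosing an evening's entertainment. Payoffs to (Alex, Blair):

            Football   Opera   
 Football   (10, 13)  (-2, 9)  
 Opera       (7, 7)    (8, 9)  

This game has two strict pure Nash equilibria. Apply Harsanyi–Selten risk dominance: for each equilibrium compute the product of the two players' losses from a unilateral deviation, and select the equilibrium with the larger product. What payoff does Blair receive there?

9

At both Football: Alex loses 10 − 7 = 3 by deviating; Blair loses 13 − 9 = 4. Product = 3·4 = 12.
At both Opera: Alex loses 8 − (-2) = 10 by deviating; Blair loses 9 − 7 = 2. Product = 10·2 = 20.
20 > 12, so both Opera is risk-dominant. Blair's payoff there is 9.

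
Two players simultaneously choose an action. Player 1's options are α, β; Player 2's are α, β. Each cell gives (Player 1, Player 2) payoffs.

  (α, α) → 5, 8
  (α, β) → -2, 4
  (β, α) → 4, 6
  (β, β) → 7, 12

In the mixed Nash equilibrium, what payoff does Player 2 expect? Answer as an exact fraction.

36/5

Player 1 mixes with probability p on α, chosen so Player 2 is indifferent: 8p + 6(1−p) = 4p + 12(1−p) gives p = 3/5.
Player 2's expected payoff is 8·3/5 + 6·2/5 = 36/5.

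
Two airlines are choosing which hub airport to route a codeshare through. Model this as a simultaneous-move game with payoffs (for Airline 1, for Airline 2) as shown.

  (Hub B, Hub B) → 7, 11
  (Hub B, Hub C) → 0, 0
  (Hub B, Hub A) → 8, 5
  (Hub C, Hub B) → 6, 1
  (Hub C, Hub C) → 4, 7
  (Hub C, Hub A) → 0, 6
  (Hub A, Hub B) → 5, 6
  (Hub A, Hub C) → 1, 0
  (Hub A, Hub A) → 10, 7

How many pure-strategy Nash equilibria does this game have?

3

Both Hub B: Airline 1 gets 7 (best alternative 6); Airline 2 gets 11 (best alternative 5). Neither deviates — NE.
Both Hub C: Airline 1 gets 4 (best alternative 1); Airline 2 gets 7 (best alternative 6). Neither deviates — NE.
Both Hub A: Airline 1 gets 10 (best alternative 8); Airline 2 gets 7 (best alternative 6). Neither deviates — NE.
(Hub B, Hub A) is not a NE: Airline 1 would switch to Hub A (10 > 8).
No other cell survives both best-response checks, so there are 3 pure NE.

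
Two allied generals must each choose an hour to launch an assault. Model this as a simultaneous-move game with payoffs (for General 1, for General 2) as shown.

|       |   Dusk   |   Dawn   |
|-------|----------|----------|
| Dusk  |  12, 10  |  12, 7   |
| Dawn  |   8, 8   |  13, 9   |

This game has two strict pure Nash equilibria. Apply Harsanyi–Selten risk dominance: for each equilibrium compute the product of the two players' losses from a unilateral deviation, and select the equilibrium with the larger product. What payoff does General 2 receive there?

At both Dusk: General 1 loses 12 − 8 = 4 by deviating; General 2 loses 10 − 7 = 3. Product = 4·3 = 12.
At both Dawn: General 1 loses 13 − 12 = 1 by deviating; General 2 loses 9 − 8 = 1. Product = 1·1 = 1.
12 > 1, so both Dusk is risk-dominant. General 2's payoff there is 10.

10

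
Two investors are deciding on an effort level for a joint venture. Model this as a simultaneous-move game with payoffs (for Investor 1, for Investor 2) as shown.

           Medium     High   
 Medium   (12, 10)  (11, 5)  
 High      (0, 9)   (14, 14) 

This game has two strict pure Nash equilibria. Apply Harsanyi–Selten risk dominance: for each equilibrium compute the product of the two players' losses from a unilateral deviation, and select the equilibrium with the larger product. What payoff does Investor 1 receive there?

At both Medium: Investor 1 loses 12 − 0 = 12 by deviating; Investor 2 loses 10 − 5 = 5. Product = 12·5 = 60.
At both High: Investor 1 loses 14 − 11 = 3 by deviating; Investor 2 loses 14 − 9 = 5. Product = 3·5 = 15.
60 > 15, so both Medium is risk-dominant. Investor 1's payoff there is 12.

12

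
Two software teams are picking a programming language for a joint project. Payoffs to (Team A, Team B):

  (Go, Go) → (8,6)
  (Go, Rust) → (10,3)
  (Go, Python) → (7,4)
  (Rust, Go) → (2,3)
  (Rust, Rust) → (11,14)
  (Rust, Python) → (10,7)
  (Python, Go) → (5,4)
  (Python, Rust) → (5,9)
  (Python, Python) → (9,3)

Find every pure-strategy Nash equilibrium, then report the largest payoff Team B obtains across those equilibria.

Both Go is a pure NE (Team A: 8 ≥ 5; Team B: 6 ≥ 4). Team B gets 6.
Both Rust is a pure NE (Team A: 11 ≥ 10; Team B: 14 ≥ 7). Team B gets 14.
Every other cell has a profitable deviation for at least one player. Highest of {6, 14} is 14.

14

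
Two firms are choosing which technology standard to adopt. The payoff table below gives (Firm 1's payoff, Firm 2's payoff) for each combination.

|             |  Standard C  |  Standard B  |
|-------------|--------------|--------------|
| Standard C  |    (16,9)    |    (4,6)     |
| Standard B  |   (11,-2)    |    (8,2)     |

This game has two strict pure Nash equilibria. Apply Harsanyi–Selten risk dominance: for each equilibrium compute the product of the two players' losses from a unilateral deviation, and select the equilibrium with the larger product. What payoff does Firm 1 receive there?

At both Standard C: Firm 1 loses 16 − 11 = 5 by deviating; Firm 2 loses 9 − 6 = 3. Product = 5·3 = 15.
At both Standard B: Firm 1 loses 8 − 4 = 4 by deviating; Firm 2 loses 2 − (-2) = 4. Product = 4·4 = 16.
16 > 15, so both Standard B is risk-dominant. Firm 1's payoff there is 8.

8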